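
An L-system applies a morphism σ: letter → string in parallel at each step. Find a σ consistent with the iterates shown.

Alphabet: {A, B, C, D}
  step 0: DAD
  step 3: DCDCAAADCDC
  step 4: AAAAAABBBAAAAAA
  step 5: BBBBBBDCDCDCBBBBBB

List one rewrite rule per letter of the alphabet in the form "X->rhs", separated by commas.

A->B, B->DC, C->A, D->AA

  step 4 ⇒ step 5: AAAAAABBBAAAAAA ⇒ B·B·B·B·B·B·DC·DC·DC·B·B·B·B·B·B
    A ↦ B
    B ↦ DC
  step 3 ⇒ step 4: DCDCAAADCDC ⇒ AA·A·AA·A·B·B·B·AA·A·AA·A
    C ↦ A
  step 3 ⇒ step 4: DCDCAAADCDC ⇒ AA·A·AA·A·B·B·B·AA·A·AA·A
    D ↦ AA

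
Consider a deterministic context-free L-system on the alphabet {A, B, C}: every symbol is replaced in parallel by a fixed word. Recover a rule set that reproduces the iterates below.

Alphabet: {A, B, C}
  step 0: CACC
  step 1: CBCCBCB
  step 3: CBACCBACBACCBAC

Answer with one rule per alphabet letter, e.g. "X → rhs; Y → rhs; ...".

A->C, B->A, C->CB

  step 0 ⇒ step 1: CACC ⇒ CB·C·CB·CB
    A ↦ C
    C ↦ CB
    B ↦ A  (constrained at step 1)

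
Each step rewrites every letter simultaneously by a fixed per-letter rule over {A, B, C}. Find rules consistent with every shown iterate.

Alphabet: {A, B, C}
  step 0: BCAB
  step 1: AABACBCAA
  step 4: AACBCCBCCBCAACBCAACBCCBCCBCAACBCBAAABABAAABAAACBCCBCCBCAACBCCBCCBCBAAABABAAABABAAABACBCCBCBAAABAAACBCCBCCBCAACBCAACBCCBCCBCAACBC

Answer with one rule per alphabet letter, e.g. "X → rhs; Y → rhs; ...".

  step 0 ⇒ step 1: BCAB ⇒ AA·BA·CBC·AA
    A ↦ CBC
    B ↦ AA
    C ↦ BA

A->CBC, B->AA, C->BA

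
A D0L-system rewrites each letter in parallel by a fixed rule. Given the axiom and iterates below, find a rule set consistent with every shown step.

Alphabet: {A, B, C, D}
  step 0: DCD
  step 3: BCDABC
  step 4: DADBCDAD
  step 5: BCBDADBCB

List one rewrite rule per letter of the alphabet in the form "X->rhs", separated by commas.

A->C, B->DA, C->D, D->B

  step 4 ⇒ step 5: DADBCDAD ⇒ B·C·B·DA·D·B·C·B
    A ↦ C
    B ↦ DA
    C ↦ D
    D ↦ B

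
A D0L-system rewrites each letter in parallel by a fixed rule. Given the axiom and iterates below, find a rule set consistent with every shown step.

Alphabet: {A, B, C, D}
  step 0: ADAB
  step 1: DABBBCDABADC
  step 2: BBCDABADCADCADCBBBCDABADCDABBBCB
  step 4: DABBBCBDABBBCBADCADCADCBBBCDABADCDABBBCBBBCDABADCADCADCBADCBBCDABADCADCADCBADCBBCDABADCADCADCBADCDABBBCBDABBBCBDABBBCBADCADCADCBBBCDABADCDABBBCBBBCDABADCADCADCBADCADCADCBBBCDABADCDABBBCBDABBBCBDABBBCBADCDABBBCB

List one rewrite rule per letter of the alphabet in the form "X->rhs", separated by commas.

A->DAB, B->ADC, C->B, D->BBC

  step 1 ⇒ step 2: DABBBCDABADC ⇒ BBC·DAB·ADC·ADC·ADC·B·BBC·DAB·ADC·DAB·BBC·B
    A ↦ DAB
    B ↦ ADC
    C ↦ B
    D ↦ BBC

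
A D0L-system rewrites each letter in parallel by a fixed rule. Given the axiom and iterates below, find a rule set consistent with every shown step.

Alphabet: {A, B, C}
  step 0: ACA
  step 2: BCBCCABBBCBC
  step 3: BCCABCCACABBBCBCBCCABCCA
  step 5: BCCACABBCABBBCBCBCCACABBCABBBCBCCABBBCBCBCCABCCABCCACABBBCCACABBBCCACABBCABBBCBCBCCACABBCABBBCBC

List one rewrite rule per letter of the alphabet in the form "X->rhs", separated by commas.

A->BB, B->BC, C->CA

  step 2 ⇒ step 3: BCBCCABBBCBC ⇒ BC·CA·BC·CA·CA·BB·BC·BC·BC·CA·BC·CA
    A ↦ BB
    B ↦ BC
    C ↦ CA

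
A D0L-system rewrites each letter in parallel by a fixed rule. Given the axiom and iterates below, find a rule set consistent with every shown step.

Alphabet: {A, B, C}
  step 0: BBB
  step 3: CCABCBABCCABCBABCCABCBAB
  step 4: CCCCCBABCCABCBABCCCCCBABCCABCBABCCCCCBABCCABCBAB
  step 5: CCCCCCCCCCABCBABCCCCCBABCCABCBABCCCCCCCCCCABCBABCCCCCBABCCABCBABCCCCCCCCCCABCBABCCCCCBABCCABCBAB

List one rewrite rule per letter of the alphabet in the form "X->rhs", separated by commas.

  step 4 ⇒ step 5: CCCCCBABCCABCBABCCCCCBABCCABCBABCCCCCBABCCABCBAB ⇒ CC·CC·CC·CC·CC·AB·CB·AB·CC·CC·CB·AB·CC·AB·CB·AB·CC·CC·CC·CC·CC·AB·CB·AB·CC·CC·CB·AB·CC·AB·CB·AB·CC·CC·CC·CC·CC·AB·CB·AB·CC·CC·CB·AB·CC·AB·CB·AB
    A ↦ CB
    B ↦ AB
    C ↦ CC

A->CB, B->AB, C->CC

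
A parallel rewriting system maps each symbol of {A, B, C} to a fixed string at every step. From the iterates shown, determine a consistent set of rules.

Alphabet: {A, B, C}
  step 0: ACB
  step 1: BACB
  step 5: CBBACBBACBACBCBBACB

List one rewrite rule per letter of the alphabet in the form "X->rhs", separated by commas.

A->B, B->CB, C->A

  step 0 ⇒ step 1: ACB ⇒ B·A·CB
    A ↦ B
    B ↦ CB
    C ↦ A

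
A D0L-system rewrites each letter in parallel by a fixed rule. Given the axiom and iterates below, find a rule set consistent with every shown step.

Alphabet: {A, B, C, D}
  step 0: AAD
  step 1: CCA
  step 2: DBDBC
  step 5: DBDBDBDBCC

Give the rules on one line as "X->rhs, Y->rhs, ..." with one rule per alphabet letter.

A->C, B->A, C->DB, D->A

  step 1 ⇒ step 2: CCA ⇒ DB·DB·C
    A ↦ C
    C ↦ DB
    B ↦ A  (constrained at step 2)
  step 0 ⇒ step 1: AAD ⇒ C·C·A
    D ↦ A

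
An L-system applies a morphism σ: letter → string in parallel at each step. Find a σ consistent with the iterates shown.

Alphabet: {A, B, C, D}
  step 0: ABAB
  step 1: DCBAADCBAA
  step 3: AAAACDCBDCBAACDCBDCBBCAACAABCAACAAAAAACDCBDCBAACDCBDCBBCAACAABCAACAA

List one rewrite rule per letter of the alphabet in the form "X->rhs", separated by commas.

A->DCB, B->AA, C->AAC, D->BC

  step 0 ⇒ step 1: ABAB ⇒ DCB·AA·DCB·AA
    A ↦ DCB
    B ↦ AA
    C ↦ AAC  (constrained at step 1)
    D ↦ BC  (constrained at step 1)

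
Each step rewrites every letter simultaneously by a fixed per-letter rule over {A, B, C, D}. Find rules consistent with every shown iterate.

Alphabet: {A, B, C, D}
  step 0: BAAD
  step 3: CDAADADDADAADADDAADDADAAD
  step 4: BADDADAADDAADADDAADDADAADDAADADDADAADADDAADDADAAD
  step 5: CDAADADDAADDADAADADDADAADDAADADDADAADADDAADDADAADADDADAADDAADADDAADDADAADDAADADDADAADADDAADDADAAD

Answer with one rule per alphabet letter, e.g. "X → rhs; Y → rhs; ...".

A->DA, B->C, C->B, D->AD

  step 4 ⇒ step 5: BADDADAADDAADADDAADDADAADDAADADDADAADADDAADDADAAD ⇒ C·DA·AD·AD·DA·AD·DA·DA·AD·AD·DA·DA·AD·DA·AD·AD·DA·DA·AD·AD·DA·AD·DA·DA·AD·AD·DA·DA·AD·DA·AD·AD·DA·AD·DA·DA·AD·DA·AD·AD·DA·DA·AD·AD·DA·AD·DA·DA·AD
    A ↦ DA
    B ↦ C
    D ↦ AD
  step 3 ⇒ step 4: CDAADADDADAADADDAADDADAAD ⇒ B·AD·DA·DA·AD·DA·AD·AD·DA·AD·DA·DA·AD·DA·AD·AD·DA·DA·AD·AD·DA·AD·DA·DA·AD
    C ↦ B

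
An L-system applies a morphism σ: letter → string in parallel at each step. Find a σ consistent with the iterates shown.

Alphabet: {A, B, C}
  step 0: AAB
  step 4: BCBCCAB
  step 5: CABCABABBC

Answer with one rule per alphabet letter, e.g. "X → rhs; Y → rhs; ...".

A->B, B->C, C->AB

  step 4 ⇒ step 5: BCBCCAB ⇒ C·AB·C·AB·AB·B·C
    A ↦ B
    B ↦ C
    C ↦ AB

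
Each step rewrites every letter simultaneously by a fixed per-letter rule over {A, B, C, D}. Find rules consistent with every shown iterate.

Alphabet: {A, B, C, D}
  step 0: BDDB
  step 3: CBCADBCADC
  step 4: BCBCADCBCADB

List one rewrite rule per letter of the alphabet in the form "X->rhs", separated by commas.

A->C, B->C, C->B, D->AD

  step 3 ⇒ step 4: CBCADBCADC ⇒ B·C·B·C·AD·C·B·C·AD·B
    A ↦ C
    B ↦ C
    C ↦ B
    D ↦ AD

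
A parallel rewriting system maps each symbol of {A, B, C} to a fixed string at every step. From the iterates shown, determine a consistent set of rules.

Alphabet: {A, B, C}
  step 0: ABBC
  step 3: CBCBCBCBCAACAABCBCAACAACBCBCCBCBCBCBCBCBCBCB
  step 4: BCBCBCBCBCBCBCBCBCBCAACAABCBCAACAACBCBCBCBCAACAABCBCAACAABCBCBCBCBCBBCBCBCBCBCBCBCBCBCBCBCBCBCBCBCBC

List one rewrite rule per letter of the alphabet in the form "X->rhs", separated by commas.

  step 3 ⇒ step 4: CBCBCBCBCAACAABCBCAACAACBCBCCBCBCBCBCBCBCBCB ⇒ BCB·C·BCB·C·BCB·C·BCB·C·BCB·CAA·CAA·BCB·CAA·CAA·C·BCB·C·BCB·CAA·CAA·BCB·CAA·CAA·BCB·C·BCB·C·BCB·BCB·C·BCB·C·BCB·C·BCB·C·BCB·C·BCB·C·BCB·C·BCB·C
    A ↦ CAA
    B ↦ C
    C ↦ BCB

A->CAA, B->C, C->BCB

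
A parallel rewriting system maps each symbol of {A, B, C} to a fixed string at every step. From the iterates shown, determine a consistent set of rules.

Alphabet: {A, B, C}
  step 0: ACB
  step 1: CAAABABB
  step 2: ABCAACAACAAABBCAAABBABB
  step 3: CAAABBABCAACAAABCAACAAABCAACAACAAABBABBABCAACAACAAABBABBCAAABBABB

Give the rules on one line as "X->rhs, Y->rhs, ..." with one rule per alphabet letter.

A->CAA, B->ABB, C->AB

  step 2 ⇒ step 3: ABCAACAACAAABBCAAABBABB ⇒ CAA·ABB·AB·CAA·CAA·AB·CAA·CAA·AB·CAA·CAA·CAA·ABB·ABB·AB·CAA·CAA·CAA·ABB·ABB·CAA·ABB·ABB
    A ↦ CAA
    B ↦ ABB
    C ↦ AB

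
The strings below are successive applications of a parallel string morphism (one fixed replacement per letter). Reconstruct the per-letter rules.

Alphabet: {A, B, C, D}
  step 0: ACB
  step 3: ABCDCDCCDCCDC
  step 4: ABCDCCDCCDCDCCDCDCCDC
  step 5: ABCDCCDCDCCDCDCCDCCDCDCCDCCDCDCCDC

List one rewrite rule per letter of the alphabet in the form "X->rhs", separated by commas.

A->AB, B->C, C->DC, D->C

  step 4 ⇒ step 5: ABCDCCDCCDCDCCDCDCCDC ⇒ AB·C·DC·C·DC·DC·C·DC·DC·C·DC·C·DC·DC·C·DC·C·DC·DC·C·DC
    A ↦ AB
    B ↦ C
    C ↦ DC
    D ↦ C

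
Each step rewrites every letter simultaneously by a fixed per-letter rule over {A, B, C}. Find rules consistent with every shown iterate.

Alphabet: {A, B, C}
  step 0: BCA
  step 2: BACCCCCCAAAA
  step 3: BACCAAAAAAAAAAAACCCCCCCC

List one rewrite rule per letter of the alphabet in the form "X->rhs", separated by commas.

  step 2 ⇒ step 3: BACCCCCCAAAA ⇒ BA·CC·AA·AA·AA·AA·AA·AA·CC·CC·CC·CC
    A ↦ CC
    B ↦ BA
    C ↦ AA

A->CC, B->BA, C->AA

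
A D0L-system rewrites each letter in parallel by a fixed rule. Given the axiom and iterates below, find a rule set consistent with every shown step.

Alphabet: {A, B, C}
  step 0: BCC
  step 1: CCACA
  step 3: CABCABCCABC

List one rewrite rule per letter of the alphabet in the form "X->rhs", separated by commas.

  step 0 ⇒ step 1: BCC ⇒ C·CA·CA
    B ↦ C
    C ↦ CA
    A ↦ B  (constrained at step 1)

A->B, B->C, C->CA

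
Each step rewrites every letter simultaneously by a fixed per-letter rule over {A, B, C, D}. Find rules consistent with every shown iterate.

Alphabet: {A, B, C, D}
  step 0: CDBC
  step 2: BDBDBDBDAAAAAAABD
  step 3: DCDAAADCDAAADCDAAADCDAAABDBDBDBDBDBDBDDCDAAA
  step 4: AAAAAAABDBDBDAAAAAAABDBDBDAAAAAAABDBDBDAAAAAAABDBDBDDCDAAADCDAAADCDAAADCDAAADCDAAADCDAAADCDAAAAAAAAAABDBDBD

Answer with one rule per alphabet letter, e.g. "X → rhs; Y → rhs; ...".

  step 3 ⇒ step 4: DCDAAADCDAAADCDAAADCDAAABDBDBDBDBDBDBDDCDAAA ⇒ AAA·A·AAA·BD·BD·BD·AAA·A·AAA·BD·BD·BD·AAA·A·AAA·BD·BD·BD·AAA·A·AAA·BD·BD·BD·DCD·AAA·DCD·AAA·DCD·AAA·DCD·AAA·DCD·AAA·DCD·AAA·DCD·AAA·AAA·A·AAA·BD·BD·BD
    A ↦ BD
    B ↦ DCD
    C ↦ A
    D ↦ AAA

A->BD, B->DCD, C->A, D->AAA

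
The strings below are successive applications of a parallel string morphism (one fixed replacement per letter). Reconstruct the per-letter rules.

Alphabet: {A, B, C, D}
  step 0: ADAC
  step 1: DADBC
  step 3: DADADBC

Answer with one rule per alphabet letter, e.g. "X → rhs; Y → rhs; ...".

A->D, B->D, C->BC, D->A

  step 0 ⇒ step 1: ADAC ⇒ D·A·D·BC
    A ↦ D
    C ↦ BC
    D ↦ A
    B ↦ D  (constrained at step 1)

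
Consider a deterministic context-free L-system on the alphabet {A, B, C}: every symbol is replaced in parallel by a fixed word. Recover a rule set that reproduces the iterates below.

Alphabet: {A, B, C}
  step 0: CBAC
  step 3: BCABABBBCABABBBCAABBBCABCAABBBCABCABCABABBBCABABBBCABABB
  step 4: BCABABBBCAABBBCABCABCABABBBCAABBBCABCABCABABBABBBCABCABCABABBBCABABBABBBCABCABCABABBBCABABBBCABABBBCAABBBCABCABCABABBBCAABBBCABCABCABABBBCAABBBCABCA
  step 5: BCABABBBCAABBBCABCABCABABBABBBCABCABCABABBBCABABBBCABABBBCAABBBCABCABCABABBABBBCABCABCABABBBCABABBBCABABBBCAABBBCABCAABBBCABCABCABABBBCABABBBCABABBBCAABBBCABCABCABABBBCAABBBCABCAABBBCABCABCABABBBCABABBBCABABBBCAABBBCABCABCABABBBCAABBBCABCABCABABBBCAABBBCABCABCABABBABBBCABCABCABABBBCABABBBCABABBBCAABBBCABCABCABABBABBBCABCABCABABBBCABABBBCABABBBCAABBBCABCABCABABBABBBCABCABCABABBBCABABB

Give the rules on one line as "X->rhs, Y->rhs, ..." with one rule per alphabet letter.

  step 4 ⇒ step 5: BCABABBBCAABBBCABCABCABABBBCAABBBCABCABCABABBABBBCABCABCABABBBCABABBABBBCABCABCABABBBCABABBBCABABBBCAABBBCABCABCABABBBCAABBBCABCABCABABBBCAABBBCABCA ⇒ BCA·B·ABB·BCA·ABB·BCA·BCA·BCA·B·ABB·ABB·BCA·BCA·BCA·B·ABB·BCA·B·ABB·BCA·B·ABB·BCA·ABB·BCA·BCA·BCA·B·ABB·ABB·BCA·BCA·BCA·B·ABB·BCA·B·ABB·BCA·B·ABB·BCA·ABB·BCA·BCA·ABB·BCA·BCA·BCA·B·ABB·BCA·B·ABB·BCA·B·ABB·BCA·ABB·BCA·BCA·BCA·B·ABB·BCA·ABB·BCA·BCA·ABB·BCA·BCA·BCA·B·ABB·BCA·B·ABB·BCA·B·ABB·BCA·ABB·BCA·BCA·BCA·B·ABB·BCA·ABB·BCA·BCA·BCA·B·ABB·BCA·ABB·BCA·BCA·BCA·B·ABB·ABB·BCA·BCA·BCA·B·ABB·BCA·B·ABB·BCA·B·ABB·BCA·ABB·BCA·BCA·BCA·B·ABB·ABB·BCA·BCA·BCA·B·ABB·BCA·B·ABB·BCA·B·ABB·BCA·ABB·BCA·BCA·BCA·B·ABB·ABB·BCA·BCA·BCA·B·ABB·BCA·B·ABB
    A ↦ ABB
    B ↦ BCA
    C ↦ B

A->ABB, B->BCA, C->B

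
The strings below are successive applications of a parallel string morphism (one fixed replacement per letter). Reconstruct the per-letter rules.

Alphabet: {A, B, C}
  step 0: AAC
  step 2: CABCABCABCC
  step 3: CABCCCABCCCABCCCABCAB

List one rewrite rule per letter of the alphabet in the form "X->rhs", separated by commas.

  step 2 ⇒ step 3: CABCABCABCC ⇒ CAB·C·C·CAB·C·C·CAB·C·C·CAB·CAB
    A ↦ C
    B ↦ C
    C ↦ CAB

A->C, B->C, C->CAB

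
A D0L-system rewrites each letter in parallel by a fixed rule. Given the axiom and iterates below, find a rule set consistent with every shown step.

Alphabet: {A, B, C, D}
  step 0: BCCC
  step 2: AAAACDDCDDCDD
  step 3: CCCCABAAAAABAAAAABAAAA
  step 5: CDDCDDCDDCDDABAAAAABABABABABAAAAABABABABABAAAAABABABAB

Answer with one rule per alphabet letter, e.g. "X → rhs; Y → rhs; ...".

  step 2 ⇒ step 3: AAAACDDCDDCDD ⇒ C·C·C·C·AB·AA·AA·AB·AA·AA·AB·AA·AA
    A ↦ C
    C ↦ AB
    D ↦ AA
    B ↦ DD  (constrained at step 0)

A->C, B->DD, C->AB, D->AA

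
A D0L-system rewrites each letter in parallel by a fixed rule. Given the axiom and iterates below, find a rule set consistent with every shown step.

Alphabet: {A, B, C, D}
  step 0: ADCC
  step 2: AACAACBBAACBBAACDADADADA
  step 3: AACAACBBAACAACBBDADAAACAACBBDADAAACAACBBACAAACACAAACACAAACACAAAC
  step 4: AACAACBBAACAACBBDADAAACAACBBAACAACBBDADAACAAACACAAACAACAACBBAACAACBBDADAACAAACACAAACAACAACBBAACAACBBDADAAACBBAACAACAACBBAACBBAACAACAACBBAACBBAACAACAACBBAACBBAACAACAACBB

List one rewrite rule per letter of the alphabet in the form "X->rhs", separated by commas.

  step 3 ⇒ step 4: AACAACBBAACAACBBDADAAACAACBBDADAAACAACBBACAAACACAAACACAAACACAAAC ⇒ AAC·AAC·BB·AAC·AAC·BB·DA·DA·AAC·AAC·BB·AAC·AAC·BB·DA·DA·ACA·AAC·ACA·AAC·AAC·AAC·BB·AAC·AAC·BB·DA·DA·ACA·AAC·ACA·AAC·AAC·AAC·BB·AAC·AAC·BB·DA·DA·AAC·BB·AAC·AAC·AAC·BB·AAC·BB·AAC·AAC·AAC·BB·AAC·BB·AAC·AAC·AAC·BB·AAC·BB·AAC·AAC·AAC·BB
    A ↦ AAC
    B ↦ DA
    C ↦ BB
    D ↦ ACA

A->AAC, B->DA, C->BB, D->ACA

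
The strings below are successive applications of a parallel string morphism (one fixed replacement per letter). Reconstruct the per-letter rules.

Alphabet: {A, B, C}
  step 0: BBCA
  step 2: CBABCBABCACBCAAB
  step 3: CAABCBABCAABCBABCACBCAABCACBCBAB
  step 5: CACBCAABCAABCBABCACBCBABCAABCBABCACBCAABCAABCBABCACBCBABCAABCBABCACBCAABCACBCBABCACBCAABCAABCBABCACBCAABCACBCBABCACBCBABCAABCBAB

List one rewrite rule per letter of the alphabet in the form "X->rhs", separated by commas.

  step 2 ⇒ step 3: CBABCBABCACBCAAB ⇒ CA·AB·CB·AB·CA·AB·CB·AB·CA·CB·CA·AB·CA·CB·CB·AB
    A ↦ CB
    B ↦ AB
    C ↦ CA

A->CB, B->AB, C->CA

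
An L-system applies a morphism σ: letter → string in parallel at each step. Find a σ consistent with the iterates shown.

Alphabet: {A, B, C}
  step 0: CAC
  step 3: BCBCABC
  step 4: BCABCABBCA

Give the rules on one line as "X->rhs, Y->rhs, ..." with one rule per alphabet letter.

  step 3 ⇒ step 4: BCBCABC ⇒ BC·A·BC·A·B·BC·A
    A ↦ B
    B ↦ BC
    C ↦ A

A->B, B->BC, C->A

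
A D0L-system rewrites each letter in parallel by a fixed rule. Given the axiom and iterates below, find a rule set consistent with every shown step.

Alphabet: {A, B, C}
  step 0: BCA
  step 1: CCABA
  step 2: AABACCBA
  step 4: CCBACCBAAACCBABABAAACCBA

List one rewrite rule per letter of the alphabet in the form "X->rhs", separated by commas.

  step 1 ⇒ step 2: CCABA ⇒ A·A·BA·CC·BA
    A ↦ BA
    B ↦ CC
    C ↦ A

A->BA, B->CC, C->A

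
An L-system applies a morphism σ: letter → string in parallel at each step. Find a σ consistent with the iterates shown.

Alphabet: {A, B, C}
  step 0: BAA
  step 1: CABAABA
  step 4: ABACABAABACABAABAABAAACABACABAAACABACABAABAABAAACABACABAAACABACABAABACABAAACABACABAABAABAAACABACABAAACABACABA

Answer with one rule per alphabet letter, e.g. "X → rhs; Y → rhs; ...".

  step 0 ⇒ step 1: BAA ⇒ C·ABA·ABA
    A ↦ ABA
    B ↦ C
    C ↦ AAC  (constrained at step 1)

A->ABA, B->C, C->AAC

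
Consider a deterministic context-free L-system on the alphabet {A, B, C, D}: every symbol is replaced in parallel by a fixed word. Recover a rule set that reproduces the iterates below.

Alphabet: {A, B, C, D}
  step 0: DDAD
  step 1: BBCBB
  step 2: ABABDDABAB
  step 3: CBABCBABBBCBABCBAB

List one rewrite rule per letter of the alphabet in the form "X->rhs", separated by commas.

  step 2 ⇒ step 3: ABABDDABAB ⇒ CB·AB·CB·AB·B·B·CB·AB·CB·AB
    A ↦ CB
    B ↦ AB
    D ↦ B
  step 1 ⇒ step 2: BBCBB ⇒ AB·AB·DD·AB·AB
    C ↦ DD

A->CB, B->AB, C->DD, D->B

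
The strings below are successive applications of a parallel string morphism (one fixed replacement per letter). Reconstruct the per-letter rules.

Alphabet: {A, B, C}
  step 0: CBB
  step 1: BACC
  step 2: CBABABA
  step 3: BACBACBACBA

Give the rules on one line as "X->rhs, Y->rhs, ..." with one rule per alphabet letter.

  step 2 ⇒ step 3: CBABABA ⇒ BA·C·BA·C·BA·C·BA
    A ↦ BA
    B ↦ C
    C ↦ BA

A->BA, B->C, C->BA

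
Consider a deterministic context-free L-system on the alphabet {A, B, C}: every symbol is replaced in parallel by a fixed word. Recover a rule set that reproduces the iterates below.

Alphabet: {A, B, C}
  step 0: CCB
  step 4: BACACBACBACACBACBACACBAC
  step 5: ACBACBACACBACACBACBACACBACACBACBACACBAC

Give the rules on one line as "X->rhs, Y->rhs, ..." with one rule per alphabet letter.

  step 4 ⇒ step 5: BACACBACBACACBACBACACBAC ⇒ AC·B·AC·B·AC·AC·B·AC·AC·B·AC·B·AC·AC·B·AC·AC·B·AC·B·AC·AC·B·AC
    A ↦ B
    B ↦ AC
    C ↦ AC

A->B, B->AC, C->AC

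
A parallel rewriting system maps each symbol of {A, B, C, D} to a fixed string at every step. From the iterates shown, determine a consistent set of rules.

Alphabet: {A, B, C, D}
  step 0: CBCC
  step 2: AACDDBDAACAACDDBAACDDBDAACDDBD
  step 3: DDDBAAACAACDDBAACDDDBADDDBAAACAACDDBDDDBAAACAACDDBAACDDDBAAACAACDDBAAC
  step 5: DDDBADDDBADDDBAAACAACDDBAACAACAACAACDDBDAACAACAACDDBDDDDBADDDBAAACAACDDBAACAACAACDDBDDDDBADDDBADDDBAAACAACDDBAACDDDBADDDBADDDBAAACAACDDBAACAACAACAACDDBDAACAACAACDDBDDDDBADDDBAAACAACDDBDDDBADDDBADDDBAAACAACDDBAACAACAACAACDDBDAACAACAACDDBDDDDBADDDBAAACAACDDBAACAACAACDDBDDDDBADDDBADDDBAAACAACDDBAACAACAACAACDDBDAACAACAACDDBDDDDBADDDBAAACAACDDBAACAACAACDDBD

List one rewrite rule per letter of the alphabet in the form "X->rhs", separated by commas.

A->D, B->DDB, C->DBA, D->AAC

  step 2 ⇒ step 3: AACDDBDAACAACDDBAACDDBDAACDDBD ⇒ D·D·DBA·AAC·AAC·DDB·AAC·D·D·DBA·D·D·DBA·AAC·AAC·DDB·D·D·DBA·AAC·AAC·DDB·AAC·D·D·DBA·AAC·AAC·DDB·AAC
    A ↦ D
    B ↦ DDB
    C ↦ DBA
    D ↦ AAC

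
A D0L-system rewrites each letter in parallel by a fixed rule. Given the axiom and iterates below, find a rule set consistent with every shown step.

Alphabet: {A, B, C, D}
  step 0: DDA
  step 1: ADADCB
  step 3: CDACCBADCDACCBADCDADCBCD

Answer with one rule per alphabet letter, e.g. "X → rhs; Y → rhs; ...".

  step 0 ⇒ step 1: DDA ⇒ AD·AD·CB
    A ↦ CB
    D ↦ AD
    B ↦ AC  (constrained at step 1)
    C ↦ CD  (constrained at step 1)

A->CB, B->AC, C->CD, D->AD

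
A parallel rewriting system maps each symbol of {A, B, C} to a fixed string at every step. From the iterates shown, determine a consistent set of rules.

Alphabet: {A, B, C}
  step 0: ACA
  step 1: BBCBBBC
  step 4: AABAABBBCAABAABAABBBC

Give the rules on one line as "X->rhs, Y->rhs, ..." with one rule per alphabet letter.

  step 0 ⇒ step 1: ACA ⇒ BBC·B·BBC
    A ↦ BBC
    C ↦ B
    B ↦ A  (constrained at step 1)

A->BBC, B->A, C->B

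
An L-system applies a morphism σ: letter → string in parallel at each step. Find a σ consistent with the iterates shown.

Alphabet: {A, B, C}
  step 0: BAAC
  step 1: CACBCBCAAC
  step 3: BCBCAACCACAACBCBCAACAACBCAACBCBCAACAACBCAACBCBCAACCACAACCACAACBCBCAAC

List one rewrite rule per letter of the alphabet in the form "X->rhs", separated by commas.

A->BC, B->CAC, C->AAC

  step 0 ⇒ step 1: BAAC ⇒ CAC·BC·BC·AAC
    A ↦ BC
    B ↦ CAC
    C ↦ AAC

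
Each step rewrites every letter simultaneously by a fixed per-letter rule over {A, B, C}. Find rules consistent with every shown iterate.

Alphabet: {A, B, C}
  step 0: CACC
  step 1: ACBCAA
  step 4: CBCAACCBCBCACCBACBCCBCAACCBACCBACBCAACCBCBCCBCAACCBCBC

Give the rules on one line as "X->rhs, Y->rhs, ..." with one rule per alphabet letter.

  step 0 ⇒ step 1: CACC ⇒ A·CBC·A·A
    A ↦ CBC
    C ↦ A
    B ↦ CCB  (constrained at step 1)

A->CBC, B->CCB, C->A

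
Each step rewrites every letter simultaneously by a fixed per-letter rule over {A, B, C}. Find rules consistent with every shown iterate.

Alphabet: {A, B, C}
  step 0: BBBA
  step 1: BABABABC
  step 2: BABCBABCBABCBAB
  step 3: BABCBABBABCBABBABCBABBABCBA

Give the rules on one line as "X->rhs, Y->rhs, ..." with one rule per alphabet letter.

  step 2 ⇒ step 3: BABCBABCBABCBAB ⇒ BA·BC·BA·B·BA·BC·BA·B·BA·BC·BA·B·BA·BC·BA
    A ↦ BC
    B ↦ BA
    C ↦ B

A->BC, B->BA, C->B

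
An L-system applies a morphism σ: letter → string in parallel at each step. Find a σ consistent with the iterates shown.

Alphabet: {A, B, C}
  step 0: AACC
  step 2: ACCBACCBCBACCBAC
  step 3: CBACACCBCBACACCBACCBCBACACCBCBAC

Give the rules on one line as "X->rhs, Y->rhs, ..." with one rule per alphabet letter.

A->CB, B->CB, C->AC

  step 2 ⇒ step 3: ACCBACCBCBACCBAC ⇒ CB·AC·AC·CB·CB·AC·AC·CB·AC·CB·CB·AC·AC·CB·CB·AC
    A ↦ CB
    B ↦ CB
    C ↦ AC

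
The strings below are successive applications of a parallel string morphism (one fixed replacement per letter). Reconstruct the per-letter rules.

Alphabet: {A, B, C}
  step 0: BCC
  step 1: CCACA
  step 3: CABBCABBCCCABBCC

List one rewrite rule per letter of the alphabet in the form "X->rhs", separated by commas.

A->BB, B->C, C->CA

  step 0 ⇒ step 1: BCC ⇒ C·CA·CA
    B ↦ C
    C ↦ CA
    A ↦ BB  (constrained at step 1)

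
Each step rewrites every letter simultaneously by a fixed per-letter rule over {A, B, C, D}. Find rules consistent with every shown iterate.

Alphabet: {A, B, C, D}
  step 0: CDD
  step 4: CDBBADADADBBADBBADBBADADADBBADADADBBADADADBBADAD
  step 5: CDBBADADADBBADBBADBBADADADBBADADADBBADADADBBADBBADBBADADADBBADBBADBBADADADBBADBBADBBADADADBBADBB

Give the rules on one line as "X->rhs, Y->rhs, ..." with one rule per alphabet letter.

A->AD, B->AD, C->CD, D->BB

  step 4 ⇒ step 5: CDBBADADADBBADBBADBBADADADBBADADADBBADADADBBADAD ⇒ CD·BB·AD·AD·AD·BB·AD·BB·AD·BB·AD·AD·AD·BB·AD·AD·AD·BB·AD·AD·AD·BB·AD·BB·AD·BB·AD·AD·AD·BB·AD·BB·AD·BB·AD·AD·AD·BB·AD·BB·AD·BB·AD·AD·AD·BB·AD·BB
    A ↦ AD
    B ↦ AD
    C ↦ CD
    D ↦ BB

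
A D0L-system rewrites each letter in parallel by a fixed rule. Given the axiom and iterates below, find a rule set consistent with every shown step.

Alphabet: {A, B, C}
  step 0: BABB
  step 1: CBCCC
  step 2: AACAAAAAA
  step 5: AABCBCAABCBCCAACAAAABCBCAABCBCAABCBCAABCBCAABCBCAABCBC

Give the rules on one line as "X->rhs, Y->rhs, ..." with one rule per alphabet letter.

  step 1 ⇒ step 2: CBCCC ⇒ AA·C·AA·AA·AA
    B ↦ C
    C ↦ AA
  step 0 ⇒ step 1: BABB ⇒ C·BC·C·C
    A ↦ BC

A->BC, B->C, C->AA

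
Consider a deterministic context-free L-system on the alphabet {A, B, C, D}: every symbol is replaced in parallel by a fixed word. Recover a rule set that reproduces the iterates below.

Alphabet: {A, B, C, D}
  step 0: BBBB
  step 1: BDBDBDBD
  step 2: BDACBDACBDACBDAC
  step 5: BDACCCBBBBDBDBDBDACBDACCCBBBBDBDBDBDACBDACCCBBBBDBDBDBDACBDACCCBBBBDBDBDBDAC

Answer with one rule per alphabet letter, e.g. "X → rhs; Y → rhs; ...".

  step 1 ⇒ step 2: BDBDBDBD ⇒ BD·AC·BD·AC·BD·AC·BD·AC
    B ↦ BD
    D ↦ AC
    A ↦ CC  (constrained at step 2)
    C ↦ B  (constrained at step 2)

A->CC, B->BD, C->B, D->AC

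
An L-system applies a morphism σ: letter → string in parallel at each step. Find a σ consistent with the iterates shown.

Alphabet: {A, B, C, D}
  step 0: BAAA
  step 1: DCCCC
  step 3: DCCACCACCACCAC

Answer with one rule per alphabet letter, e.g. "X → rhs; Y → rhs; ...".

  step 0 ⇒ step 1: BAAA ⇒ DC·C·C·C
    A ↦ C
    B ↦ DC
    C ↦ AC  (constrained at step 1)
    D ↦ B  (constrained at step 1)

A->C, B->DC, C->AC, D->B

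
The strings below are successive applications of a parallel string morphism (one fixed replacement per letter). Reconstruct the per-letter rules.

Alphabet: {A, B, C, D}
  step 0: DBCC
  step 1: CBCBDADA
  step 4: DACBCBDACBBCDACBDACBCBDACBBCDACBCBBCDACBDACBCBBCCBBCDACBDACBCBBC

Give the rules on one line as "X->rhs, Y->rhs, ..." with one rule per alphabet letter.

A->BC, B->CB, C->DA, D->CB

  step 0 ⇒ step 1: DBCC ⇒ CB·CB·DA·DA
    B ↦ CB
    C ↦ DA
    D ↦ CB
    A ↦ BC  (constrained at step 1)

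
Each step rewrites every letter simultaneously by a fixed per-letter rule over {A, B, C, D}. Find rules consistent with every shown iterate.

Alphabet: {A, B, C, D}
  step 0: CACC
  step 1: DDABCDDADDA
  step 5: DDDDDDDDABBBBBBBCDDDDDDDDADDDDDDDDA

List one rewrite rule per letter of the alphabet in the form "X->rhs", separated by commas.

  step 0 ⇒ step 1: CACC ⇒ DDA·BC·DDA·DDA
    A ↦ BC
    C ↦ DDA
    B ↦ D  (constrained at step 1)
    D ↦ B  (constrained at step 1)

A->BC, B->D, C->DDA, D->B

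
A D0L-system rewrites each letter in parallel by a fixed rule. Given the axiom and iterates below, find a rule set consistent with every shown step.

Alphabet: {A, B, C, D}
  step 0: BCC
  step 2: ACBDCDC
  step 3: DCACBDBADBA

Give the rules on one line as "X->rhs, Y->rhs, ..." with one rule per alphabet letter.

A->DC, B->CB, C->A, D->DB

  step 2 ⇒ step 3: ACBDCDC ⇒ DC·A·CB·DB·A·DB·A
    A ↦ DC
    B ↦ CB
    C ↦ A
    D ↦ DB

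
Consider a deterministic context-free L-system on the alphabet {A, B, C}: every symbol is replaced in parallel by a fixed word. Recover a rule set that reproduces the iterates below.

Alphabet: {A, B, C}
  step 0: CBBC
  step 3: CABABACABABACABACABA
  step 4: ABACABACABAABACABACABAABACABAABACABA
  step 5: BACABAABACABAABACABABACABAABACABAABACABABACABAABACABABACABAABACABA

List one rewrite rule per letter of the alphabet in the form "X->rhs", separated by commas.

  step 4 ⇒ step 5: ABACABACABAABACABACABAABACABAABACABA ⇒ BA·CA·BA·A·BA·CA·BA·A·BA·CA·BA·BA·CA·BA·A·BA·CA·BA·A·BA·CA·BA·BA·CA·BA·A·BA·CA·BA·BA·CA·BA·A·BA·CA·BA
    A ↦ BA
    B ↦ CA
    C ↦ A

A->BA, B->CA, C->A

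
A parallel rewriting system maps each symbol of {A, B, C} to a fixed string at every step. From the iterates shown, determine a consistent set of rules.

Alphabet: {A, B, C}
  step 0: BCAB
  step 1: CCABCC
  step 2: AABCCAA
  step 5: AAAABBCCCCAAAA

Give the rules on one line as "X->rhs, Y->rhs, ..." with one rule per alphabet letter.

A->B, B->CC, C->A

  step 1 ⇒ step 2: CCABCC ⇒ A·A·B·CC·A·A
    A ↦ B
    B ↦ CC
    C ↦ A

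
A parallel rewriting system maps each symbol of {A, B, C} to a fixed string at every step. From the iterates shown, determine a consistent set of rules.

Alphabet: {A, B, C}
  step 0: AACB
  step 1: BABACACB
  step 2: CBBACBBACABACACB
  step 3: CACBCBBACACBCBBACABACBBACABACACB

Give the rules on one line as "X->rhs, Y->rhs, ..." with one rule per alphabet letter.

  step 2 ⇒ step 3: CBBACBBACABACACB ⇒ CA·CB·CB·BA·CA·CB·CB·BA·CA·BA·CB·BA·CA·BA·CA·CB
    A ↦ BA
    B ↦ CB
    C ↦ CA

A->BA, B->CB, C->CA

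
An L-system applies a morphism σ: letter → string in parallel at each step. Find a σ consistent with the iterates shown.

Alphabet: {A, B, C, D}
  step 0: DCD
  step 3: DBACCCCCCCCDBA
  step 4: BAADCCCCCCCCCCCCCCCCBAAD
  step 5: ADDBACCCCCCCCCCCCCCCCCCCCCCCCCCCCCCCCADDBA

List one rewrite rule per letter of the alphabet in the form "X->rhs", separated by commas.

  step 4 ⇒ step 5: BAADCCCCCCCCCCCCCCCCBAAD ⇒ A·D·D·BA·CC·CC·CC·CC·CC·CC·CC·CC·CC·CC·CC·CC·CC·CC·CC·CC·A·D·D·BA
    A ↦ D
    B ↦ A
    C ↦ CC
    D ↦ BA

A->D, B->A, C->CC, D->BA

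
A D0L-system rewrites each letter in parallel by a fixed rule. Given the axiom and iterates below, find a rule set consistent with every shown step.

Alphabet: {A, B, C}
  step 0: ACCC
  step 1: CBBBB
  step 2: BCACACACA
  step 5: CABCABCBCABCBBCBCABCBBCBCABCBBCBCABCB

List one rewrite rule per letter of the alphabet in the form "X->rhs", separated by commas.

  step 1 ⇒ step 2: CBBBB ⇒ B·CA·CA·CA·CA
    B ↦ CA
    C ↦ B
  step 0 ⇒ step 1: ACCC ⇒ CB·B·B·B
    A ↦ CB

A->CB, B->CA, C->B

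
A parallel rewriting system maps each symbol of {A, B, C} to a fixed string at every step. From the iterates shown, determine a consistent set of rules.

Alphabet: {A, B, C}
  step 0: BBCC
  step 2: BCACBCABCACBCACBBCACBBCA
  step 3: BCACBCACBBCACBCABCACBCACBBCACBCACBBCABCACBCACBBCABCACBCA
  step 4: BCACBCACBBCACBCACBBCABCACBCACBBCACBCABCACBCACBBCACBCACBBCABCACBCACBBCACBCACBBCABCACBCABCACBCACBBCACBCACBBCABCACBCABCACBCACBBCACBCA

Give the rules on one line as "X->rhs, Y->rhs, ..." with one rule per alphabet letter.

A->CA, B->BCA, C->CB

  step 3 ⇒ step 4: BCACBCACBBCACBCABCACBCACBBCACBCACBBCABCACBCACBBCABCACBCA ⇒ BCA·CB·CA·CB·BCA·CB·CA·CB·BCA·BCA·CB·CA·CB·BCA·CB·CA·BCA·CB·CA·CB·BCA·CB·CA·CB·BCA·BCA·CB·CA·CB·BCA·CB·CA·CB·BCA·BCA·CB·CA·BCA·CB·CA·CB·BCA·CB·CA·CB·BCA·BCA·CB·CA·BCA·CB·CA·CB·BCA·CB·CA
    A ↦ CA
    B ↦ BCA
    C ↦ CB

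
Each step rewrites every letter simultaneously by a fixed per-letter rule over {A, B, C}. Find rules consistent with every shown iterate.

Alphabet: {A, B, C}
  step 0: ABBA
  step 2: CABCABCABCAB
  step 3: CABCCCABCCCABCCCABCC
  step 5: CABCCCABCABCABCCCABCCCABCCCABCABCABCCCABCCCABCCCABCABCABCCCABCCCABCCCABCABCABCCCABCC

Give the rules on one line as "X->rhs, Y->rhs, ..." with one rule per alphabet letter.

A->C, B->C, C->CAB

  step 2 ⇒ step 3: CABCABCABCAB ⇒ CAB·C·C·CAB·C·C·CAB·C·C·CAB·C·C
    A ↦ C
    B ↦ C
    C ↦ CAB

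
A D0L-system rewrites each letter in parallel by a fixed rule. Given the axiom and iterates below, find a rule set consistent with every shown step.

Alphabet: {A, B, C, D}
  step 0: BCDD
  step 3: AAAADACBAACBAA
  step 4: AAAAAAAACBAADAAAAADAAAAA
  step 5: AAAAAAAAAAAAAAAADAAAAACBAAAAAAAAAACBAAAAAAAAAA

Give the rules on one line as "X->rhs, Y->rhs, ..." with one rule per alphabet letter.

A->AA, B->A, C->D, D->CB

  step 4 ⇒ step 5: AAAAAAAACBAADAAAAADAAAAA ⇒ AA·AA·AA·AA·AA·AA·AA·AA·D·A·AA·AA·CB·AA·AA·AA·AA·AA·CB·AA·AA·AA·AA·AA
    A ↦ AA
    B ↦ A
    C ↦ D
    D ↦ CB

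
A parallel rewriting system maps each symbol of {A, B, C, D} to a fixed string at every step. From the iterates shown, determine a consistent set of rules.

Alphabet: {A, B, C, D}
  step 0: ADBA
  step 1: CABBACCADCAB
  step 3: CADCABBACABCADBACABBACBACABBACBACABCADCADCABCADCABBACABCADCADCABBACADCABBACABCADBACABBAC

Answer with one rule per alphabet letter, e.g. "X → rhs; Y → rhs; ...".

A->CAB, B->CAD, C->BA, D->BAC

  step 0 ⇒ step 1: ADBA ⇒ CAB·BAC·CAD·CAB
    A ↦ CAB
    B ↦ CAD
    D ↦ BAC
    C ↦ BA  (constrained at step 1)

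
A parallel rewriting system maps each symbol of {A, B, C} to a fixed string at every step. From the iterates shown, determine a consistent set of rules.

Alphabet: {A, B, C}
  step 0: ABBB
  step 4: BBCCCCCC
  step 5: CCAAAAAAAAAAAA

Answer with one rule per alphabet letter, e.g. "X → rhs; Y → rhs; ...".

  step 4 ⇒ step 5: BBCCCCCC ⇒ C·C·AA·AA·AA·AA·AA·AA
    B ↦ C
    C ↦ AA
    A ↦ B  (constrained at step 0)

A->B, B->C, C->AA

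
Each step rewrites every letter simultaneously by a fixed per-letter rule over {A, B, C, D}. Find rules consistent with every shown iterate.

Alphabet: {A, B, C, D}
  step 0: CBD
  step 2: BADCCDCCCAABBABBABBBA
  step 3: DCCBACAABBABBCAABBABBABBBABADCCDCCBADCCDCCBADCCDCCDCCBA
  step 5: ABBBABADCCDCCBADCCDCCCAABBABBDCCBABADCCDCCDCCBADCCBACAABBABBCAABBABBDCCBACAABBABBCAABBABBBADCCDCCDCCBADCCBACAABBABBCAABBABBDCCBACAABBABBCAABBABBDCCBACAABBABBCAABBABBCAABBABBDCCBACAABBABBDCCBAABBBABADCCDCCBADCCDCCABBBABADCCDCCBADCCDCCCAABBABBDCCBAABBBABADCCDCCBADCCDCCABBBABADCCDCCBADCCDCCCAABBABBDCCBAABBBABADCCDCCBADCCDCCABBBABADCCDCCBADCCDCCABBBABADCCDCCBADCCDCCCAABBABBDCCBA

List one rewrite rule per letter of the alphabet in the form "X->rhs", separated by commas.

A->BA, B->DCC, C->ABB, D->CA

  step 2 ⇒ step 3: BADCCDCCCAABBABBABBBA ⇒ DCC·BA·CA·ABB·ABB·CA·ABB·ABB·ABB·BA·BA·DCC·DCC·BA·DCC·DCC·BA·DCC·DCC·DCC·BA
    A ↦ BA
    B ↦ DCC
    C ↦ ABB
    D ↦ CA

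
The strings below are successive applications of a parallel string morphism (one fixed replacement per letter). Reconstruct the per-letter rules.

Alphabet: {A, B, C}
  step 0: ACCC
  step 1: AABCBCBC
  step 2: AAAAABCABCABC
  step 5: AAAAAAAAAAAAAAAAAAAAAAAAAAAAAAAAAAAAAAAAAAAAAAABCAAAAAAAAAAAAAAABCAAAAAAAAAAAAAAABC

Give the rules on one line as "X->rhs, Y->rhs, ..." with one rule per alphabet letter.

A->AA, B->A, C->BC

  step 1 ⇒ step 2: AABCBCBC ⇒ AA·AA·A·BC·A·BC·A·BC
    A ↦ AA
    B ↦ A
    C ↦ BC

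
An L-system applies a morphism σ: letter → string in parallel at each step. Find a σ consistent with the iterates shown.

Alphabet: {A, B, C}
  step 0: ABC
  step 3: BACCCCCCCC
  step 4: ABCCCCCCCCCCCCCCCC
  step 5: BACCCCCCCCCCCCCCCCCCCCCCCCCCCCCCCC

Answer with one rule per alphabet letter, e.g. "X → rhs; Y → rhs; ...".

A->B, B->A, C->CC

  step 4 ⇒ step 5: ABCCCCCCCCCCCCCCCC ⇒ B·A·CC·CC·CC·CC·CC·CC·CC·CC·CC·CC·CC·CC·CC·CC·CC·CC
    A ↦ B
    B ↦ A
    C ↦ CC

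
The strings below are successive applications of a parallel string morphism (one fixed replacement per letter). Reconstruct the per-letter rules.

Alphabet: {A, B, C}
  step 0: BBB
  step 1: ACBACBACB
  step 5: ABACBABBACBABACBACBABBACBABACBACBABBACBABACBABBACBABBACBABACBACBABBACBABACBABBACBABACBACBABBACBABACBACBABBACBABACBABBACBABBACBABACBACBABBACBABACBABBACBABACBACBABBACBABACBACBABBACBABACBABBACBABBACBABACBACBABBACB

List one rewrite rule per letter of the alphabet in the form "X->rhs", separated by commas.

  step 0 ⇒ step 1: BBB ⇒ ACB·ACB·ACB
    B ↦ ACB
    A ↦ AB  (constrained at step 1)
    C ↦ B  (constrained at step 1)

A->AB, B->ACB, C->B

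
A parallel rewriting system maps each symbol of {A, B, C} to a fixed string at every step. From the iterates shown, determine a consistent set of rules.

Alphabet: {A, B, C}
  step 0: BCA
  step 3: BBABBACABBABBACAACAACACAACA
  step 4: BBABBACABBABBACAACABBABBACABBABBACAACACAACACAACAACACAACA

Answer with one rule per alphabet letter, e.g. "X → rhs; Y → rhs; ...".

A->CA, B->BBA, C->A

  step 3 ⇒ step 4: BBABBACABBABBACAACAACACAACA ⇒ BBA·BBA·CA·BBA·BBA·CA·A·CA·BBA·BBA·CA·BBA·BBA·CA·A·CA·CA·A·CA·CA·A·CA·A·CA·CA·A·CA
    A ↦ CA
    B ↦ BBA
    C ↦ A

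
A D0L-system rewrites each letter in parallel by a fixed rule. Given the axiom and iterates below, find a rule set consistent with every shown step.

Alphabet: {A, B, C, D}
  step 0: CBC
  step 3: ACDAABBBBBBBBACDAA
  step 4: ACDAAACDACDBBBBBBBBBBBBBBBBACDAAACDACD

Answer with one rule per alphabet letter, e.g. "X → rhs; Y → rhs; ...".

  step 3 ⇒ step 4: ACDAABBBBBBBBACDAA ⇒ ACD·A·A·ACD·ACD·BB·BB·BB·BB·BB·BB·BB·BB·ACD·A·A·ACD·ACD
    A ↦ ACD
    B ↦ BB
    C ↦ A
    D ↦ A

A->ACD, B->BB, C->A, D->A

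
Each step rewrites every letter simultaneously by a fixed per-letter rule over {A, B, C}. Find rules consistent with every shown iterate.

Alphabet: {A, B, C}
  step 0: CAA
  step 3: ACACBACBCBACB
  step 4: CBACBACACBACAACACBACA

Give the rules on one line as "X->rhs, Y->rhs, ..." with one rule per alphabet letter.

A->CB, B->CA, C->A

  step 3 ⇒ step 4: ACACBACBCBACB ⇒ CB·A·CB·A·CA·CB·A·CA·A·CA·CB·A·CA
    A ↦ CB
    B ↦ CA
    C ↦ A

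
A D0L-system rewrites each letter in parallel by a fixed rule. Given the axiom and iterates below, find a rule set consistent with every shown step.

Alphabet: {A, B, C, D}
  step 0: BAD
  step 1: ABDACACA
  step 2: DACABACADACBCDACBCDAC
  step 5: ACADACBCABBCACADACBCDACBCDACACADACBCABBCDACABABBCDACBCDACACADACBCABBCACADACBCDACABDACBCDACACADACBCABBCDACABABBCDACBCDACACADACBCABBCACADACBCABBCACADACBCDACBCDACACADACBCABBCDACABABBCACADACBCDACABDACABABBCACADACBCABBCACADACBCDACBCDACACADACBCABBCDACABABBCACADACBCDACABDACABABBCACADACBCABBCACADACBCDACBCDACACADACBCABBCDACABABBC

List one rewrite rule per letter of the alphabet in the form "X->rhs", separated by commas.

A->DAC, B->AB, C->BC, D->ACA

  step 1 ⇒ step 2: ABDACACA ⇒ DAC·AB·ACA·DAC·BC·DAC·BC·DAC
    A ↦ DAC
    B ↦ AB
    C ↦ BC
    D ↦ ACA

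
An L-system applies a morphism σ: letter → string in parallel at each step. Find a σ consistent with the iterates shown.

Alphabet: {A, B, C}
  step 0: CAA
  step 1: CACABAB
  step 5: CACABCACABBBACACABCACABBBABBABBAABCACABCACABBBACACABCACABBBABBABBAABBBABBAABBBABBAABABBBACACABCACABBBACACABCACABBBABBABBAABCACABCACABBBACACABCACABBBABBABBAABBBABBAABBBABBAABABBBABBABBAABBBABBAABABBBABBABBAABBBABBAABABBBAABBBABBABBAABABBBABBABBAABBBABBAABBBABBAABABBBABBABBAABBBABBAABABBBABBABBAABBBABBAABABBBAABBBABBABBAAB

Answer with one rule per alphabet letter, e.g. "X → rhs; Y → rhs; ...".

A->AB, B->BBA, C->CAC

  step 0 ⇒ step 1: CAA ⇒ CAC·AB·AB
    A ↦ AB
    C ↦ CAC
    B ↦ BBA  (constrained at step 1)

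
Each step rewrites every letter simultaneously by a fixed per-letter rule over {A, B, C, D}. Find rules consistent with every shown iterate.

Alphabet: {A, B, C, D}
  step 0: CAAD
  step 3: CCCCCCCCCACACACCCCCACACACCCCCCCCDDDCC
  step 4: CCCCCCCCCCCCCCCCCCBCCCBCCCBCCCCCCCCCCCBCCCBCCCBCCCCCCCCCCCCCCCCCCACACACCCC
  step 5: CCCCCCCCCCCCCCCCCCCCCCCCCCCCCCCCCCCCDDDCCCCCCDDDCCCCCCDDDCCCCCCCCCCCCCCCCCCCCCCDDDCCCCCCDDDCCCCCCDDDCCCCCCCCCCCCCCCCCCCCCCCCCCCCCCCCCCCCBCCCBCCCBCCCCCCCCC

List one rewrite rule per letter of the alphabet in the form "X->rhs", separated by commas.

A->BC, B->DDD, C->CC, D->CA

  step 4 ⇒ step 5: CCCCCCCCCCCCCCCCCCBCCCBCCCBCCCCCCCCCCCBCCCBCCCBCCCCCCCCCCCCCCCCCCACACACCCC ⇒ CC·CC·CC·CC·CC·CC·CC·CC·CC·CC·CC·CC·CC·CC·CC·CC·CC·CC·DDD·CC·CC·CC·DDD·CC·CC·CC·DDD·CC·CC·CC·CC·CC·CC·CC·CC·CC·CC·CC·DDD·CC·CC·CC·DDD·CC·CC·CC·DDD·CC·CC·CC·CC·CC·CC·CC·CC·CC·CC·CC·CC·CC·CC·CC·CC·CC·CC·BC·CC·BC·CC·BC·CC·CC·CC·CC
    A ↦ BC
    B ↦ DDD
    C ↦ CC
  step 3 ⇒ step 4: CCCCCCCCCACACACCCCCACACACCCCCCCCDDDCC ⇒ CC·CC·CC·CC·CC·CC·CC·CC·CC·BC·CC·BC·CC·BC·CC·CC·CC·CC·CC·BC·CC·BC·CC·BC·CC·CC·CC·CC·CC·CC·CC·CC·CA·CA·CA·CC·CC
    D ↦ CA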